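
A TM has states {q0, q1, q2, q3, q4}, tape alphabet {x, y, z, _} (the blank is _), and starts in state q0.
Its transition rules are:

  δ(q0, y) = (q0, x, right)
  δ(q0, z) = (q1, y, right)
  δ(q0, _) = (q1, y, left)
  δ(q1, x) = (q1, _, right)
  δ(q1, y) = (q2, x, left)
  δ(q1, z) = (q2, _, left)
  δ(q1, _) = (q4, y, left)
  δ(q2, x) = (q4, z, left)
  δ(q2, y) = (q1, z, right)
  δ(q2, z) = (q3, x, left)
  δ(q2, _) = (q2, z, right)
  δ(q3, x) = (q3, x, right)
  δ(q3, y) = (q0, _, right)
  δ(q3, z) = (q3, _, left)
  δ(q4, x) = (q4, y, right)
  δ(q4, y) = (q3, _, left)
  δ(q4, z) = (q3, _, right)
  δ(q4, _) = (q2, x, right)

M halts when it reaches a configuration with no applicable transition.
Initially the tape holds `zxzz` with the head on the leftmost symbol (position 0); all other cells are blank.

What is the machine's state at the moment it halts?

q0 | _[z]xzz   read z → write y, move right, go to q1
q1 | _y[x]zz   read x → write _, move right, go to q1
q1 | _y_[z]z   read z → write _, move left, go to q2
q2 | _y[_]_z   read _ → write z, move right, go to q2
q2 | _yz[_]z   read _ → write z, move right, go to q2
q2 | _yzz[z]   read z → write x, move left, go to q3
q3 | _yz[z]x   read z → write _, move left, go to q3
q3 | _y[z]_x   read z → write _, move left, go to q3
q3 | _[y]__x   read y → write _, move right, go to q0
q0 | __[_]_x   read _ → write y, move left, go to q1
q1 | _[_]y_x   read _ → write y, move left, go to q4
q4 | [_]yy_x   read _ → write x, move right, go to q2
q2 | x[y]y_x   read y → write z, move right, go to q1
q1 | xz[y]_x   read y → write x, move left, go to q2
q2 | x[z]x_x   read z → write x, move left, go to q3
q3 | [x]xx_x   read x → write x, move right, go to q3
q3 | x[x]x_x   read x → write x, move right, go to q3
q3 | xx[x]_x   read x → write x, move right, go to q3
q3 | xxx[_]x
No transition is defined for (q3, _); M halts in state q3.

q3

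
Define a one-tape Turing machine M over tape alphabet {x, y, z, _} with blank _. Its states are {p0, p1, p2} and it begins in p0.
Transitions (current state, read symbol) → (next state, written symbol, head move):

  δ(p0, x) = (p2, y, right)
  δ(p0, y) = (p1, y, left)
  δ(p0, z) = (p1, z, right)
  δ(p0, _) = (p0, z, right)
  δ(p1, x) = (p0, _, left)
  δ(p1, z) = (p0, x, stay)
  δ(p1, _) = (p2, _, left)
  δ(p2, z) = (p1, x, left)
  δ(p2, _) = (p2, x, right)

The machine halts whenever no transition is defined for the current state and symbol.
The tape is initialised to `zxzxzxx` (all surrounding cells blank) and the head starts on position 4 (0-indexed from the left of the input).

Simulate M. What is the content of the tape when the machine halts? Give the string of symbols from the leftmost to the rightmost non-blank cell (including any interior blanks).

p0 | __zxzx[z]xx   read z → write z, move right, go to p1
p1 | __zxzxz[x]x   read x → write _, move left, go to p0
p0 | __zxzx[z]_x   read z → write z, move right, go to p1
p1 | __zxzxz[_]x   read _ → write _, move left, go to p2
p2 | __zxzx[z]_x   read z → write x, move left, go to p1
p1 | __zxz[x]x_x   read x → write _, move left, go to p0
p0 | __zx[z]_x_x   read z → write z, move right, go to p1
p1 | __zxz[_]x_x   read _ → write _, move left, go to p2
p2 | __zx[z]_x_x   read z → write x, move left, go to p1
p1 | __z[x]x_x_x   read x → write _, move left, go to p0
p0 | __[z]_x_x_x   read z → write z, move right, go to p1
p1 | __z[_]x_x_x   read _ → write _, move left, go to p2
p2 | __[z]_x_x_x   read z → write x, move left, go to p1
p1 | _[_]x_x_x_x   read _ → write _, move left, go to p2
p2 | [_]_x_x_x_x   read _ → write x, move right, go to p2
p2 | x[_]x_x_x_x   read _ → write x, move right, go to p2
p2 | xx[x]_x_x_x
The non-blank tape span at halt is xxx_x_x_x.

xxx_x_x_x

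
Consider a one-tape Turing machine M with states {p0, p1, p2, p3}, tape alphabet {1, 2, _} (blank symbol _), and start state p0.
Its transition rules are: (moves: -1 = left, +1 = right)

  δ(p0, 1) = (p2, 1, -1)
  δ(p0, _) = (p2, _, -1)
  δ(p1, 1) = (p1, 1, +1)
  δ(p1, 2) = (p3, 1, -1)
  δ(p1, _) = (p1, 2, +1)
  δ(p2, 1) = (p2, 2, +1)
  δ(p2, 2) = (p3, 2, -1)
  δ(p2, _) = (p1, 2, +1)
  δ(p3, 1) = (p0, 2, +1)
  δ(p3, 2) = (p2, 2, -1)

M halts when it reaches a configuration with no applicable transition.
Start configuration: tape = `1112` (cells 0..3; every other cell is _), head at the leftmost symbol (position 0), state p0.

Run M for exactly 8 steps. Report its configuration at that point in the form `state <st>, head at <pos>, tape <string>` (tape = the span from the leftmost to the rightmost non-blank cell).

state p2, head at 2, tape 21121

p0 | _[1]112   read 1 → write 1, move -1, go to p2
p2 | [_]1112   read _ → write 2, move +1, go to p1
p1 | 2[1]112   read 1 → write 1, move +1, go to p1
p1 | 21[1]12   read 1 → write 1, move +1, go to p1
p1 | 211[1]2   read 1 → write 1, move +1, go to p1
p1 | 2111[2]   read 2 → write 1, move -1, go to p3
p3 | 211[1]1   read 1 → write 2, move +1, go to p0
p0 | 2112[1]   read 1 → write 1, move -1, go to p2
p2 | 211[2]1
After 8 steps: state p2, head at 2, tape 21121.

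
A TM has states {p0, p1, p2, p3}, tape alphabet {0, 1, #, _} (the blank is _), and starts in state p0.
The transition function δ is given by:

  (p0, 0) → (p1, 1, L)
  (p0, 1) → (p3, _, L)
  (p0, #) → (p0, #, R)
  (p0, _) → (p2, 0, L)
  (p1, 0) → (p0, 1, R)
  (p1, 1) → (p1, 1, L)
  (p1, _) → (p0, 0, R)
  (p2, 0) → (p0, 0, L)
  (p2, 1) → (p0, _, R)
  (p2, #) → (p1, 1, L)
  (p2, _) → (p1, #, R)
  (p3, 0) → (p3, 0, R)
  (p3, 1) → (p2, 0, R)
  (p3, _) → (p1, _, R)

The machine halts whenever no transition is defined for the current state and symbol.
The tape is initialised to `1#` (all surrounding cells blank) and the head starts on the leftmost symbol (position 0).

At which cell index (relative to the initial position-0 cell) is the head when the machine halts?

1

state=p0 head=0 tape=_[1]#____   (p0,1)→(p3,_,L)
state=p3 head=-1 tape=[_]_#____   (p3,_)→(p1,_,R)
state=p1 head=0 tape=_[_]#____   (p1,_)→(p0,0,R)
state=p0 head=1 tape=_0[#]____   (p0,#)→(p0,#,R)
state=p0 head=2 tape=_0#[_]___   (p0,_)→(p2,0,L)
state=p2 head=1 tape=_0[#]0___   (p2,#)→(p1,1,L)
state=p1 head=0 tape=_[0]10___   (p1,0)→(p0,1,R)
state=p0 head=1 tape=_1[1]0___   (p0,1)→(p3,_,L)
state=p3 head=0 tape=_[1]_0___   (p3,1)→(p2,0,R)
state=p2 head=1 tape=_0[_]0___   (p2,_)→(p1,#,R)
state=p1 head=2 tape=_0#[0]___   (p1,0)→(p0,1,R)
state=p0 head=3 tape=_0#1[_]__   (p0,_)→(p2,0,L)
state=p2 head=2 tape=_0#[1]0__   (p2,1)→(p0,_,R)
state=p0 head=3 tape=_0#_[0]__   (p0,0)→(p1,1,L)
state=p1 head=2 tape=_0#[_]1__   (p1,_)→(p0,0,R)
state=p0 head=3 tape=_0#0[1]__   (p0,1)→(p3,_,L)
state=p3 head=2 tape=_0#[0]___   (p3,0)→(p3,0,R)
state=p3 head=3 tape=_0#0[_]__   (p3,_)→(p1,_,R)
state=p1 head=4 tape=_0#0_[_]_   (p1,_)→(p0,0,R)
state=p0 head=5 tape=_0#0_0[_]   (p0,_)→(p2,0,L)
state=p2 head=4 tape=_0#0_[0]0   (p2,0)→(p0,0,L)
state=p0 head=3 tape=_0#0[_]00   (p0,_)→(p2,0,L)
state=p2 head=2 tape=_0#[0]000   (p2,0)→(p0,0,L)
state=p0 head=1 tape=_0[#]0000   (p0,#)→(p0,#,R)
state=p0 head=2 tape=_0#[0]000   (p0,0)→(p1,1,L)
state=p1 head=1 tape=_0[#]1000
At halt the head is at cell 1.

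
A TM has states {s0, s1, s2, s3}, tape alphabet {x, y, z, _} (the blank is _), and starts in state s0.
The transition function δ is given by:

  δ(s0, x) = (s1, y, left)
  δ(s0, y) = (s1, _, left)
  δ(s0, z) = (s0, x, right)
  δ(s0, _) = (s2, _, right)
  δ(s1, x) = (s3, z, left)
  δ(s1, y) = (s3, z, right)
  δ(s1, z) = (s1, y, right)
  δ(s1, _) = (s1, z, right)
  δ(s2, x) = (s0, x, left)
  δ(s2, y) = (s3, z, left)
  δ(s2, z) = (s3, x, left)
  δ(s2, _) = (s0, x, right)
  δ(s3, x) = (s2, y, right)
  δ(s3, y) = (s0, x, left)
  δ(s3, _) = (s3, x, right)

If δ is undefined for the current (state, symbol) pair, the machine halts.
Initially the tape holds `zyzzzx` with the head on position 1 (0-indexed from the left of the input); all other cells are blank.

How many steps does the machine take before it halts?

23

state=s0 head=1 tape=z[y]zzzx   (s0,y)→(s1,_,left)
state=s1 head=0 tape=[z]_zzzx   (s1,z)→(s1,y,right)
state=s1 head=1 tape=y[_]zzzx   (s1,_)→(s1,z,right)
state=s1 head=2 tape=yz[z]zzx   (s1,z)→(s1,y,right)
state=s1 head=3 tape=yzy[z]zx   (s1,z)→(s1,y,right)
state=s1 head=4 tape=yzyy[z]x   (s1,z)→(s1,y,right)
state=s1 head=5 tape=yzyyy[x]   (s1,x)→(s3,z,left)
state=s3 head=4 tape=yzyy[y]z   (s3,y)→(s0,x,left)
state=s0 head=3 tape=yzy[y]xz   (s0,y)→(s1,_,left)
state=s1 head=2 tape=yz[y]_xz   (s1,y)→(s3,z,right)
state=s3 head=3 tape=yzz[_]xz   (s3,_)→(s3,x,right)
state=s3 head=4 tape=yzzx[x]z   (s3,x)→(s2,y,right)
state=s2 head=5 tape=yzzxy[z]   (s2,z)→(s3,x,left)
state=s3 head=4 tape=yzzx[y]x   (s3,y)→(s0,x,left)
state=s0 head=3 tape=yzz[x]xx   (s0,x)→(s1,y,left)
state=s1 head=2 tape=yz[z]yxx   (s1,z)→(s1,y,right)
state=s1 head=3 tape=yzy[y]xx   (s1,y)→(s3,z,right)
state=s3 head=4 tape=yzyz[x]x   (s3,x)→(s2,y,right)
state=s2 head=5 tape=yzyzy[x]   (s2,x)→(s0,x,left)
state=s0 head=4 tape=yzyz[y]x   (s0,y)→(s1,_,left)
state=s1 head=3 tape=yzy[z]_x   (s1,z)→(s1,y,right)
state=s1 head=4 tape=yzyy[_]x   (s1,_)→(s1,z,right)
state=s1 head=5 tape=yzyyz[x]   (s1,x)→(s3,z,left)
state=s3 head=4 tape=yzyy[z]z
M halts after 23 transitions.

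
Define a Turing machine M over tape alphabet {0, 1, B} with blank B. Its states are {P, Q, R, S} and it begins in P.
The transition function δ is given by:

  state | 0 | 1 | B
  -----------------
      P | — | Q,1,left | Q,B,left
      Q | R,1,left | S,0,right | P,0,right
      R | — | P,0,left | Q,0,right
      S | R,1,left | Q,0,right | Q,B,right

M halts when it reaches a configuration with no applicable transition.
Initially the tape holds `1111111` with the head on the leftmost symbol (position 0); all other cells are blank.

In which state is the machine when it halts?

state=P head=0 tape=BB[1]111111BB   (P,1)→(Q,1,left)
state=Q head=-1 tape=B[B]1111111BB   (Q,B)→(P,0,right)
state=P head=0 tape=B0[1]111111BB   (P,1)→(Q,1,left)
state=Q head=-1 tape=B[0]1111111BB   (Q,0)→(R,1,left)
state=R head=-2 tape=[B]11111111BB   (R,B)→(Q,0,right)
state=Q head=-1 tape=0[1]1111111BB   (Q,1)→(S,0,right)
state=S head=0 tape=00[1]111111BB   (S,1)→(Q,0,right)
state=Q head=1 tape=000[1]11111BB   (Q,1)→(S,0,right)
state=S head=2 tape=0000[1]1111BB   (S,1)→(Q,0,right)
state=Q head=3 tape=00000[1]111BB   (Q,1)→(S,0,right)
state=S head=4 tape=000000[1]11BB   (S,1)→(Q,0,right)
state=Q head=5 tape=0000000[1]1BB   (Q,1)→(S,0,right)
state=S head=6 tape=00000000[1]BB   (S,1)→(Q,0,right)
state=Q head=7 tape=000000000[B]B   (Q,B)→(P,0,right)
state=P head=8 tape=0000000000[B]   (P,B)→(Q,B,left)
state=Q head=7 tape=000000000[0]B   (Q,0)→(R,1,left)
state=R head=6 tape=00000000[0]1B
No transition is defined for (R, 0); M halts in state R.

R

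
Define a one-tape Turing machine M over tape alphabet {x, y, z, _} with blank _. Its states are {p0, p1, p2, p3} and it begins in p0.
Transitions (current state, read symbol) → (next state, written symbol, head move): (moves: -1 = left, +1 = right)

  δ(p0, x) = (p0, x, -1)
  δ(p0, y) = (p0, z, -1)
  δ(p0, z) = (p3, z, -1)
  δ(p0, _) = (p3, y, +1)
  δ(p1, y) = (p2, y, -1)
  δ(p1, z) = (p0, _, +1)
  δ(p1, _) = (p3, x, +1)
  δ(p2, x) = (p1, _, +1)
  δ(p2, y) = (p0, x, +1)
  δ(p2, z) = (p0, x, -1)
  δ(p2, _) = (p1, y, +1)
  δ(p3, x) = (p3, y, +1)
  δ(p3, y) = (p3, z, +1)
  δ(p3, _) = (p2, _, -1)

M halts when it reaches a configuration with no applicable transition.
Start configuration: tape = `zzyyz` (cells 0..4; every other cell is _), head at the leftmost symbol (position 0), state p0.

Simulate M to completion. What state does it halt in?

p0 | __[z]zyyz   read z → write z, move -1, go to p3
p3 | _[_]zzyyz   read _ → write _, move -1, go to p2
p2 | [_]_zzyyz   read _ → write y, move +1, go to p1
p1 | y[_]zzyyz   read _ → write x, move +1, go to p3
p3 | yx[z]zyyz
No transition is defined for (p3, z); M halts in state p3.

p3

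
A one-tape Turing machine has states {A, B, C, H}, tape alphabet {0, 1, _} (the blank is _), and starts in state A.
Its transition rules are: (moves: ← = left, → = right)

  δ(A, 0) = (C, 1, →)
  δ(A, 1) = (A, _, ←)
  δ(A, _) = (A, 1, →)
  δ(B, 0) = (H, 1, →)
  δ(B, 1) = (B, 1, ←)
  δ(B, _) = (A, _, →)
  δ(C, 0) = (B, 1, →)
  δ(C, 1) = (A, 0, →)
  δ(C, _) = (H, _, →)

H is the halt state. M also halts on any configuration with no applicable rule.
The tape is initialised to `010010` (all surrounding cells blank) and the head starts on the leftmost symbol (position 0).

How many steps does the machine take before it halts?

state=A head=0 tape=[0]10010   (A,0)→(C,1,→)
state=C head=1 tape=1[1]0010   (C,1)→(A,0,→)
state=A head=2 tape=10[0]010   (A,0)→(C,1,→)
state=C head=3 tape=101[0]10   (C,0)→(B,1,→)
state=B head=4 tape=1011[1]0   (B,1)→(B,1,←)
state=B head=3 tape=101[1]10   (B,1)→(B,1,←)
state=B head=2 tape=10[1]110   (B,1)→(B,1,←)
state=B head=1 tape=1[0]1110   (B,0)→(H,1,→)
state=H head=2 tape=11[1]110
M halts after 8 transitions.

8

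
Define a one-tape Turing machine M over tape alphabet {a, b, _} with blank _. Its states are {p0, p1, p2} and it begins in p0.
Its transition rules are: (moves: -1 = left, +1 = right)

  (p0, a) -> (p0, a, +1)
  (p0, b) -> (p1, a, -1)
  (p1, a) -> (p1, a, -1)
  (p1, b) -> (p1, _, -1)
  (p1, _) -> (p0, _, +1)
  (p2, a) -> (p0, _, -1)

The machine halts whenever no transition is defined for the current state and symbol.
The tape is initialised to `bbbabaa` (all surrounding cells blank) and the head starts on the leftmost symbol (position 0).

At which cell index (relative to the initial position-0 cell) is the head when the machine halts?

p0 | _[b]bbabaa_   read b → write a, move -1, go to p1
p1 | [_]abbabaa_   read _ → write _, move +1, go to p0
p0 | _[a]bbabaa_   read a → write a, move +1, go to p0
p0 | _a[b]babaa_   read b → write a, move -1, go to p1
p1 | _[a]ababaa_   read a → write a, move -1, go to p1
p1 | [_]aababaa_   read _ → write _, move +1, go to p0
p0 | _[a]ababaa_   read a → write a, move +1, go to p0
p0 | _a[a]babaa_   read a → write a, move +1, go to p0
p0 | _aa[b]abaa_   read b → write a, move -1, go to p1
p1 | _a[a]aabaa_   read a → write a, move -1, go to p1
p1 | _[a]aaabaa_   read a → write a, move -1, go to p1
p1 | [_]aaaabaa_   read _ → write _, move +1, go to p0
p0 | _[a]aaabaa_   read a → write a, move +1, go to p0
p0 | _a[a]aabaa_   read a → write a, move +1, go to p0
p0 | _aa[a]abaa_   read a → write a, move +1, go to p0
p0 | _aaa[a]baa_   read a → write a, move +1, go to p0
p0 | _aaaa[b]aa_   read b → write a, move -1, go to p1
p1 | _aaa[a]aaa_   read a → write a, move -1, go to p1
p1 | _aa[a]aaaa_   read a → write a, move -1, go to p1
p1 | _a[a]aaaaa_   read a → write a, move -1, go to p1
p1 | _[a]aaaaaa_   read a → write a, move -1, go to p1
p1 | [_]aaaaaaa_   read _ → write _, move +1, go to p0
p0 | _[a]aaaaaa_   read a → write a, move +1, go to p0
p0 | _a[a]aaaaa_   read a → write a, move +1, go to p0
p0 | _aa[a]aaaa_   read a → write a, move +1, go to p0
p0 | _aaa[a]aaa_   read a → write a, move +1, go to p0
p0 | _aaaa[a]aa_   read a → write a, move +1, go to p0
p0 | _aaaaa[a]a_   read a → write a, move +1, go to p0
p0 | _aaaaaa[a]_   read a → write a, move +1, go to p0
p0 | _aaaaaaa[_]
At halt the head is at cell 7.

7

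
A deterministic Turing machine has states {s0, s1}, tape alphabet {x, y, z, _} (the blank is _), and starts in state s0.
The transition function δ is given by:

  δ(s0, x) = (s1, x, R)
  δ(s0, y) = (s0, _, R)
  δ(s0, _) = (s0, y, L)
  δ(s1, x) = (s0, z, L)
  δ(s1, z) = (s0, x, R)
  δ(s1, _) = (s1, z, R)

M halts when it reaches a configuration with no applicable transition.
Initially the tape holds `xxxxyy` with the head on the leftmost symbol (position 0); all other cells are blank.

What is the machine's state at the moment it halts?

s1

s0 | [x]xxxyy_   read x → write x, move R, go to s1
s1 | x[x]xxyy_   read x → write z, move L, go to s0
s0 | [x]zxxyy_   read x → write x, move R, go to s1
s1 | x[z]xxyy_   read z → write x, move R, go to s0
s0 | xx[x]xyy_   read x → write x, move R, go to s1
s1 | xxx[x]yy_   read x → write z, move L, go to s0
s0 | xx[x]zyy_   read x → write x, move R, go to s1
s1 | xxx[z]yy_   read z → write x, move R, go to s0
s0 | xxxx[y]y_   read y → write _, move R, go to s0
s0 | xxxx_[y]_   read y → write _, move R, go to s0
s0 | xxxx__[_]   read _ → write y, move L, go to s0
s0 | xxxx_[_]y   read _ → write y, move L, go to s0
s0 | xxxx[_]yy   read _ → write y, move L, go to s0
s0 | xxx[x]yyy   read x → write x, move R, go to s1
s1 | xxxx[y]yy
No transition is defined for (s1, y); M halts in state s1.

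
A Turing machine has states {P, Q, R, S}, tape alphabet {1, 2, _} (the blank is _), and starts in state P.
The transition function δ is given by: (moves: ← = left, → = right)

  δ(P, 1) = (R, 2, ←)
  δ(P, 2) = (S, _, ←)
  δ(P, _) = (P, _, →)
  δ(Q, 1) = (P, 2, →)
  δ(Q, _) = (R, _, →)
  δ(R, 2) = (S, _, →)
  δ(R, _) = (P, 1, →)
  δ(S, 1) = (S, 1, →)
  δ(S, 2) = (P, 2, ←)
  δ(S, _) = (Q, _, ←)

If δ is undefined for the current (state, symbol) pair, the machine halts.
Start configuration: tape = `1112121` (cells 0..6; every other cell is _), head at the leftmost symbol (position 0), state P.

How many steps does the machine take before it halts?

23

P | _[1]112121   read 1 → write 2, move ←, go to R
R | [_]2112121   read _ → write 1, move →, go to P
P | 1[2]112121   read 2 → write _, move ←, go to S
S | [1]_112121   read 1 → write 1, move →, go to S
S | 1[_]112121   read _ → write _, move ←, go to Q
Q | [1]_112121   read 1 → write 2, move →, go to P
P | 2[_]112121   read _ → write _, move →, go to P
P | 2_[1]12121   read 1 → write 2, move ←, go to R
R | 2[_]212121   read _ → write 1, move →, go to P
P | 21[2]12121   read 2 → write _, move ←, go to S
S | 2[1]_12121   read 1 → write 1, move →, go to S
S | 21[_]12121   read _ → write _, move ←, go to Q
Q | 2[1]_12121   read 1 → write 2, move →, go to P
P | 22[_]12121   read _ → write _, move →, go to P
P | 22_[1]2121   read 1 → write 2, move ←, go to R
R | 22[_]22121   read _ → write 1, move →, go to P
P | 221[2]2121   read 2 → write _, move ←, go to S
S | 22[1]_2121   read 1 → write 1, move →, go to S
S | 221[_]2121   read _ → write _, move ←, go to Q
Q | 22[1]_2121   read 1 → write 2, move →, go to P
P | 222[_]2121   read _ → write _, move →, go to P
P | 222_[2]121   read 2 → write _, move ←, go to S
S | 222[_]_121   read _ → write _, move ←, go to Q
Q | 22[2]__121
M halts after 23 transitions.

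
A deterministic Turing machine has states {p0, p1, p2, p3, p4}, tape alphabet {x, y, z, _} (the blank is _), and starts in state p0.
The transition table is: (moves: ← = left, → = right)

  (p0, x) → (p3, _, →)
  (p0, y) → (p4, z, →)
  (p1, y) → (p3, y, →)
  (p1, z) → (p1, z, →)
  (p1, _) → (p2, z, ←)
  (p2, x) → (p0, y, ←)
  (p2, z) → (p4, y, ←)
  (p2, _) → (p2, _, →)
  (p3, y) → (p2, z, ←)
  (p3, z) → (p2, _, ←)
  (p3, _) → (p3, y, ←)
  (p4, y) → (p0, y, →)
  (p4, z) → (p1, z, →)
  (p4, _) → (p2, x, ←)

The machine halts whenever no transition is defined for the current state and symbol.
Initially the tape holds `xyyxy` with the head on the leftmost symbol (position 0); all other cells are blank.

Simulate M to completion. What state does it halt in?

p0

p0 | _[x]yyxy   read x → write _, move →, go to p3
p3 | __[y]yxy   read y → write z, move ←, go to p2
p2 | _[_]zyxy   read _ → write _, move →, go to p2
p2 | __[z]yxy   read z → write y, move ←, go to p4
p4 | _[_]yyxy   read _ → write x, move ←, go to p2
p2 | [_]xyyxy   read _ → write _, move →, go to p2
p2 | _[x]yyxy   read x → write y, move ←, go to p0
p0 | [_]yyyxy
No transition is defined for (p0, _); M halts in state p0.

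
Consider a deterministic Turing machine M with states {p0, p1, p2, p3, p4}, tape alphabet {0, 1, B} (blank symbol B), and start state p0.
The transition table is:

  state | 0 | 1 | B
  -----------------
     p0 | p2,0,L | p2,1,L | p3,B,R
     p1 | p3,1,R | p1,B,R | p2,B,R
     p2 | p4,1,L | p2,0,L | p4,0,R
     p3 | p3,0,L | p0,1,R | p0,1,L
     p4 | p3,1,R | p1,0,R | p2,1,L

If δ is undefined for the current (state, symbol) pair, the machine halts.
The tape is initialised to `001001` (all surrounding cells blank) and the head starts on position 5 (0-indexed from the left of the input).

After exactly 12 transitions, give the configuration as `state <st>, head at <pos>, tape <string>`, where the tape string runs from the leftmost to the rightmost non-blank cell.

state=p0 head=5 tape=00100[1]   (p0,1)→(p2,1,L)
state=p2 head=4 tape=0010[0]1   (p2,0)→(p4,1,L)
state=p4 head=3 tape=001[0]11   (p4,0)→(p3,1,R)
state=p3 head=4 tape=0011[1]1   (p3,1)→(p0,1,R)
state=p0 head=5 tape=00111[1]   (p0,1)→(p2,1,L)
state=p2 head=4 tape=0011[1]1   (p2,1)→(p2,0,L)
state=p2 head=3 tape=001[1]01   (p2,1)→(p2,0,L)
state=p2 head=2 tape=00[1]001   (p2,1)→(p2,0,L)
state=p2 head=1 tape=0[0]0001   (p2,0)→(p4,1,L)
state=p4 head=0 tape=[0]10001   (p4,0)→(p3,1,R)
state=p3 head=1 tape=1[1]0001   (p3,1)→(p0,1,R)
state=p0 head=2 tape=11[0]001   (p0,0)→(p2,0,L)
state=p2 head=1 tape=1[1]0001
After 12 steps: state p2, head at 1, tape 110001.

state p2, head at 1, tape 110001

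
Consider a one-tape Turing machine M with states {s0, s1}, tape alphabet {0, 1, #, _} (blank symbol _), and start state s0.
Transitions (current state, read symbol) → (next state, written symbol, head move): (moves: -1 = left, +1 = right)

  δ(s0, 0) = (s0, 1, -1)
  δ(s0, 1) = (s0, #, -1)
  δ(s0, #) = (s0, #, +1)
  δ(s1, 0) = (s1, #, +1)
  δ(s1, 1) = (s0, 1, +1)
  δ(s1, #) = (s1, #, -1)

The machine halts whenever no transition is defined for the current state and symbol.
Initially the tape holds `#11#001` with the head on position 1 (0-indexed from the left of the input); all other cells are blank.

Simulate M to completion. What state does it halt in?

s0

s0 | #[1]1#001_   read 1 → write #, move -1, go to s0
s0 | [#]#1#001_   read # → write #, move +1, go to s0
s0 | #[#]1#001_   read # → write #, move +1, go to s0
s0 | ##[1]#001_   read 1 → write #, move -1, go to s0
s0 | #[#]##001_   read # → write #, move +1, go to s0
s0 | ##[#]#001_   read # → write #, move +1, go to s0
s0 | ###[#]001_   read # → write #, move +1, go to s0
s0 | ####[0]01_   read 0 → write 1, move -1, go to s0
s0 | ###[#]101_   read # → write #, move +1, go to s0
s0 | ####[1]01_   read 1 → write #, move -1, go to s0
s0 | ###[#]#01_   read # → write #, move +1, go to s0
s0 | ####[#]01_   read # → write #, move +1, go to s0
s0 | #####[0]1_   read 0 → write 1, move -1, go to s0
s0 | ####[#]11_   read # → write #, move +1, go to s0
s0 | #####[1]1_   read 1 → write #, move -1, go to s0
s0 | ####[#]#1_   read # → write #, move +1, go to s0
s0 | #####[#]1_   read # → write #, move +1, go to s0
s0 | ######[1]_   read 1 → write #, move -1, go to s0
s0 | #####[#]#_   read # → write #, move +1, go to s0
s0 | ######[#]_   read # → write #, move +1, go to s0
s0 | #######[_]
No transition is defined for (s0, _); M halts in state s0.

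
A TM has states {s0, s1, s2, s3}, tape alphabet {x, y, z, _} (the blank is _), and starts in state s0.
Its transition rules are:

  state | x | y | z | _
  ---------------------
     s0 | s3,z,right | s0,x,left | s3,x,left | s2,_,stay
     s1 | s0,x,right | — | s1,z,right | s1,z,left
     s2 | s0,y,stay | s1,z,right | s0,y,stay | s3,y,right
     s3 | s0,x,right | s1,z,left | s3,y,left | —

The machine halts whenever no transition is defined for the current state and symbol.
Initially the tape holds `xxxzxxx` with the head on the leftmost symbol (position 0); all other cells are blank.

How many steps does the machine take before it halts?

15

s0 | [x]xxzxxx_   read x → write z, move right, go to s3
s3 | z[x]xzxxx_   read x → write x, move right, go to s0
s0 | zx[x]zxxx_   read x → write z, move right, go to s3
s3 | zxz[z]xxx_   read z → write y, move left, go to s3
s3 | zx[z]yxxx_   read z → write y, move left, go to s3
s3 | z[x]yyxxx_   read x → write x, move right, go to s0
s0 | zx[y]yxxx_   read y → write x, move left, go to s0
s0 | z[x]xyxxx_   read x → write z, move right, go to s3
s3 | zz[x]yxxx_   read x → write x, move right, go to s0
s0 | zzx[y]xxx_   read y → write x, move left, go to s0
s0 | zz[x]xxxx_   read x → write z, move right, go to s3
s3 | zzz[x]xxx_   read x → write x, move right, go to s0
s0 | zzzx[x]xx_   read x → write z, move right, go to s3
s3 | zzzxz[x]x_   read x → write x, move right, go to s0
s0 | zzzxzx[x]_   read x → write z, move right, go to s3
s3 | zzzxzxz[_]
M halts after 15 transitions.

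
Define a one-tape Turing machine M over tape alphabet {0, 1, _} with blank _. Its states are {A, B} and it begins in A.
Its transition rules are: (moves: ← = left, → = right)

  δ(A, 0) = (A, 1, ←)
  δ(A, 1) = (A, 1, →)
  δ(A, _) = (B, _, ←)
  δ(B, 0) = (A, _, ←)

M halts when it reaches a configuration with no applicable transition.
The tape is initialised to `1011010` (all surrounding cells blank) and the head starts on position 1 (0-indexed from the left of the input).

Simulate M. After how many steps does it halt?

13

state=A head=1 tape=1[0]11010_   (A,0)→(A,1,←)
state=A head=0 tape=[1]111010_   (A,1)→(A,1,→)
state=A head=1 tape=1[1]11010_   (A,1)→(A,1,→)
state=A head=2 tape=11[1]1010_   (A,1)→(A,1,→)
state=A head=3 tape=111[1]010_   (A,1)→(A,1,→)
state=A head=4 tape=1111[0]10_   (A,0)→(A,1,←)
state=A head=3 tape=111[1]110_   (A,1)→(A,1,→)
state=A head=4 tape=1111[1]10_   (A,1)→(A,1,→)
state=A head=5 tape=11111[1]0_   (A,1)→(A,1,→)
state=A head=6 tape=111111[0]_   (A,0)→(A,1,←)
state=A head=5 tape=11111[1]1_   (A,1)→(A,1,→)
state=A head=6 tape=111111[1]_   (A,1)→(A,1,→)
state=A head=7 tape=1111111[_]   (A,_)→(B,_,←)
state=B head=6 tape=111111[1]_
M halts after 13 transitions.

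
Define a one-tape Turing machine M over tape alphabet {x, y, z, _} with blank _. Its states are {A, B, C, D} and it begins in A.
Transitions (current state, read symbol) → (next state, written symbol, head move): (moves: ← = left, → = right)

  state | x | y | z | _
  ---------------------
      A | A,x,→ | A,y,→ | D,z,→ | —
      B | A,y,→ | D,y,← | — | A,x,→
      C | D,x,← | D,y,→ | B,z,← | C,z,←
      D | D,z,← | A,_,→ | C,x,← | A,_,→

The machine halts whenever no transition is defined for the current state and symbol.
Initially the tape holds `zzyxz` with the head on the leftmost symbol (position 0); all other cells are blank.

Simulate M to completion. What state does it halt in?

A | __[z]zyxz__   read z → write z, move →, go to D
D | __z[z]yxz__   read z → write x, move ←, go to C
C | __[z]xyxz__   read z → write z, move ←, go to B
B | _[_]zxyxz__   read _ → write x, move →, go to A
A | _x[z]xyxz__   read z → write z, move →, go to D
D | _xz[x]yxz__   read x → write z, move ←, go to D
D | _x[z]zyxz__   read z → write x, move ←, go to C
C | _[x]xzyxz__   read x → write x, move ←, go to D
D | [_]xxzyxz__   read _ → write _, move →, go to A
A | _[x]xzyxz__   read x → write x, move →, go to A
A | _x[x]zyxz__   read x → write x, move →, go to A
A | _xx[z]yxz__   read z → write z, move →, go to D
D | _xxz[y]xz__   read y → write _, move →, go to A
A | _xxz_[x]z__   read x → write x, move →, go to A
A | _xxz_x[z]__   read z → write z, move →, go to D
D | _xxz_xz[_]_   read _ → write _, move →, go to A
A | _xxz_xz_[_]
No transition is defined for (A, _); M halts in state A.

A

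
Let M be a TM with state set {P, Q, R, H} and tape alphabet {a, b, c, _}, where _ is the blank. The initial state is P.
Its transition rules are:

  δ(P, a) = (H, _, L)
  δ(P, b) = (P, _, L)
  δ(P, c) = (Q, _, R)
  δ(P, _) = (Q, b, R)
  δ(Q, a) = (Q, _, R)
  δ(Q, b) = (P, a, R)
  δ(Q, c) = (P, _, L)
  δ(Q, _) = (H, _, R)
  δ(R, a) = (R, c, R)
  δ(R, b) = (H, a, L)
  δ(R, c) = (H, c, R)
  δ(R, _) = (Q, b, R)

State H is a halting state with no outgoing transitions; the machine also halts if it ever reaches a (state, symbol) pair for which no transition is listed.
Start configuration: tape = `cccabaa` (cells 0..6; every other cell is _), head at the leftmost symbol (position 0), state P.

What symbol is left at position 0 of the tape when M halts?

P | [c]ccabaa   read c → write _, move R, go to Q
Q | _[c]cabaa   read c → write _, move L, go to P
P | [_]_cabaa   read _ → write b, move R, go to Q
Q | b[_]cabaa   read _ → write _, move R, go to H
H | b_[c]abaa
Cell 0 holds b when M halts.

b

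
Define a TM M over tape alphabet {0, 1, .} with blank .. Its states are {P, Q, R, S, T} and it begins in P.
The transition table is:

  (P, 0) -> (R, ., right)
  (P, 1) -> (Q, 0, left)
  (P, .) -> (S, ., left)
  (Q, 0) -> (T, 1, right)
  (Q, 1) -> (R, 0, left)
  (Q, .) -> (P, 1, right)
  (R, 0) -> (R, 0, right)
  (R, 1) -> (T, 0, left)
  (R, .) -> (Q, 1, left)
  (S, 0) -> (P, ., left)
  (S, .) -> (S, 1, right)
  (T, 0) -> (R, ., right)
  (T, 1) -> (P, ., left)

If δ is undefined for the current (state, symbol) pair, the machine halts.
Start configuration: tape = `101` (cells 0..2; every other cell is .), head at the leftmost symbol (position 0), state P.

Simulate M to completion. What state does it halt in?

T

state=P head=0 tape=.[1]01.   (P,1)→(Q,0,left)
state=Q head=-1 tape=[.]001.   (Q,.)→(P,1,right)
state=P head=0 tape=1[0]01.   (P,0)→(R,.,right)
state=R head=1 tape=1.[0]1.   (R,0)→(R,0,right)
state=R head=2 tape=1.0[1].   (R,1)→(T,0,left)
state=T head=1 tape=1.[0]0.   (T,0)→(R,.,right)
state=R head=2 tape=1..[0].   (R,0)→(R,0,right)
state=R head=3 tape=1..0[.]   (R,.)→(Q,1,left)
state=Q head=2 tape=1..[0]1   (Q,0)→(T,1,right)
state=T head=3 tape=1..1[1]   (T,1)→(P,.,left)
state=P head=2 tape=1..[1].   (P,1)→(Q,0,left)
state=Q head=1 tape=1.[.]0.   (Q,.)→(P,1,right)
state=P head=2 tape=1.1[0].   (P,0)→(R,.,right)
state=R head=3 tape=1.1.[.]   (R,.)→(Q,1,left)
state=Q head=2 tape=1.1[.]1   (Q,.)→(P,1,right)
state=P head=3 tape=1.11[1]   (P,1)→(Q,0,left)
state=Q head=2 tape=1.1[1]0   (Q,1)→(R,0,left)
state=R head=1 tape=1.[1]00   (R,1)→(T,0,left)
state=T head=0 tape=1[.]000
No transition is defined for (T, .); M halts in state T.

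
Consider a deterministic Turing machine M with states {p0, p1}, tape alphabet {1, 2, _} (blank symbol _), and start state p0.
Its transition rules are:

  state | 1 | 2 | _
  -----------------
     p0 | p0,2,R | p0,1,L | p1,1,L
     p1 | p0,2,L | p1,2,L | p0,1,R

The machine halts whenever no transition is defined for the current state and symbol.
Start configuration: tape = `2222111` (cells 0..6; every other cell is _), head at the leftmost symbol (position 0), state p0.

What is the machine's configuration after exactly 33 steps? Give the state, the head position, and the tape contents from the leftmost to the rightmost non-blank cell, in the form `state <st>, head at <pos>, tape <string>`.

state p0, head at -3, tape 21111111111

state=p0 head=0 tape=____[2]222111   (p0,2)→(p0,1,L)
state=p0 head=-1 tape=___[_]1222111   (p0,_)→(p1,1,L)
state=p1 head=-2 tape=__[_]11222111   (p1,_)→(p0,1,R)
state=p0 head=-1 tape=__1[1]1222111   (p0,1)→(p0,2,R)
state=p0 head=0 tape=__12[1]222111   (p0,1)→(p0,2,R)
state=p0 head=1 tape=__122[2]22111   (p0,2)→(p0,1,L)
state=p0 head=0 tape=__12[2]122111   (p0,2)→(p0,1,L)
state=p0 head=-1 tape=__1[2]1122111   (p0,2)→(p0,1,L)
state=p0 head=-2 tape=__[1]11122111   (p0,1)→(p0,2,R)
state=p0 head=-1 tape=__2[1]1122111   (p0,1)→(p0,2,R)
state=p0 head=0 tape=__22[1]122111   (p0,1)→(p0,2,R)
state=p0 head=1 tape=__222[1]22111   (p0,1)→(p0,2,R)
state=p0 head=2 tape=__2222[2]2111   (p0,2)→(p0,1,L)
state=p0 head=1 tape=__222[2]12111   (p0,2)→(p0,1,L)
state=p0 head=0 tape=__22[2]112111   (p0,2)→(p0,1,L)
state=p0 head=-1 tape=__2[2]1112111   (p0,2)→(p0,1,L)
state=p0 head=-2 tape=__[2]11112111   (p0,2)→(p0,1,L)
state=p0 head=-3 tape=_[_]111112111   (p0,_)→(p1,1,L)
state=p1 head=-4 tape=[_]1111112111   (p1,_)→(p0,1,R)
state=p0 head=-3 tape=1[1]111112111   (p0,1)→(p0,2,R)
state=p0 head=-2 tape=12[1]11112111   (p0,1)→(p0,2,R)
state=p0 head=-1 tape=122[1]1112111   (p0,1)→(p0,2,R)
state=p0 head=0 tape=1222[1]112111   (p0,1)→(p0,2,R)
state=p0 head=1 tape=12222[1]12111   (p0,1)→(p0,2,R)
state=p0 head=2 tape=122222[1]2111   (p0,1)→(p0,2,R)
state=p0 head=3 tape=1222222[2]111   (p0,2)→(p0,1,L)
state=p0 head=2 tape=122222[2]1111   (p0,2)→(p0,1,L)
state=p0 head=1 tape=12222[2]11111   (p0,2)→(p0,1,L)
state=p0 head=0 tape=1222[2]111111   (p0,2)→(p0,1,L)
state=p0 head=-1 tape=122[2]1111111   (p0,2)→(p0,1,L)
state=p0 head=-2 tape=12[2]11111111   (p0,2)→(p0,1,L)
state=p0 head=-3 tape=1[2]111111111   (p0,2)→(p0,1,L)
state=p0 head=-4 tape=[1]1111111111   (p0,1)→(p0,2,R)
state=p0 head=-3 tape=2[1]111111111
After 33 steps: state p0, head at -3, tape 21111111111.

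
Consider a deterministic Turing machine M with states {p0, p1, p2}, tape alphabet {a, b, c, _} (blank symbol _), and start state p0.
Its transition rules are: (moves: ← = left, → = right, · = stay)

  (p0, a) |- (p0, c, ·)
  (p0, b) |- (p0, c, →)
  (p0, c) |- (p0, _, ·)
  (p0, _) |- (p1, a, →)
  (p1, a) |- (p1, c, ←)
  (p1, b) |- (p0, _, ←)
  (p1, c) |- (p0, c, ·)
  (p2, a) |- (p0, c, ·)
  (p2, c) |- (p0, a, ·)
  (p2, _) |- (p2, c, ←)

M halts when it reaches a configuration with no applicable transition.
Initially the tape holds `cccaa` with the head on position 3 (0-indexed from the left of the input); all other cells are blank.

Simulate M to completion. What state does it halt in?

state=p0 head=3 tape=ccc[a]a_   (p0,a)→(p0,c,·)
state=p0 head=3 tape=ccc[c]a_   (p0,c)→(p0,_,·)
state=p0 head=3 tape=ccc[_]a_   (p0,_)→(p1,a,→)
state=p1 head=4 tape=ccca[a]_   (p1,a)→(p1,c,←)
state=p1 head=3 tape=ccc[a]c_   (p1,a)→(p1,c,←)
state=p1 head=2 tape=cc[c]cc_   (p1,c)→(p0,c,·)
state=p0 head=2 tape=cc[c]cc_   (p0,c)→(p0,_,·)
state=p0 head=2 tape=cc[_]cc_   (p0,_)→(p1,a,→)
state=p1 head=3 tape=cca[c]c_   (p1,c)→(p0,c,·)
state=p0 head=3 tape=cca[c]c_   (p0,c)→(p0,_,·)
state=p0 head=3 tape=cca[_]c_   (p0,_)→(p1,a,→)
state=p1 head=4 tape=ccaa[c]_   (p1,c)→(p0,c,·)
state=p0 head=4 tape=ccaa[c]_   (p0,c)→(p0,_,·)
state=p0 head=4 tape=ccaa[_]_   (p0,_)→(p1,a,→)
state=p1 head=5 tape=ccaaa[_]
No transition is defined for (p1, _); M halts in state p1.

p1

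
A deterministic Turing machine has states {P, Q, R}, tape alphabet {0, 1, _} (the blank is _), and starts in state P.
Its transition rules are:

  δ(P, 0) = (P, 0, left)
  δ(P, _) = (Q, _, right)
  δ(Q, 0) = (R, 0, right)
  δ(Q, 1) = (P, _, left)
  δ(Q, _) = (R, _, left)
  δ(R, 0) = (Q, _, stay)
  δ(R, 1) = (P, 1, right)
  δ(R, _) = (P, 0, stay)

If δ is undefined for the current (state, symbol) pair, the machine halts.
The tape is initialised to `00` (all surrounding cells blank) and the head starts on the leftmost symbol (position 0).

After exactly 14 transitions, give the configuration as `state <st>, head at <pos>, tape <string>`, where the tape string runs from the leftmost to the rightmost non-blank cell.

state P, head at -2, tape 00

state=P head=0 tape=__[0]0   (P,0)→(P,0,left)
state=P head=-1 tape=_[_]00   (P,_)→(Q,_,right)
state=Q head=0 tape=__[0]0   (Q,0)→(R,0,right)
state=R head=1 tape=__0[0]   (R,0)→(Q,_,stay)
state=Q head=1 tape=__0[_]   (Q,_)→(R,_,left)
state=R head=0 tape=__[0]_   (R,0)→(Q,_,stay)
state=Q head=0 tape=__[_]_   (Q,_)→(R,_,left)
state=R head=-1 tape=_[_]__   (R,_)→(P,0,stay)
state=P head=-1 tape=_[0]__   (P,0)→(P,0,left)
state=P head=-2 tape=[_]0__   (P,_)→(Q,_,right)
state=Q head=-1 tape=_[0]__   (Q,0)→(R,0,right)
state=R head=0 tape=_0[_]_   (R,_)→(P,0,stay)
state=P head=0 tape=_0[0]_   (P,0)→(P,0,left)
state=P head=-1 tape=_[0]0_   (P,0)→(P,0,left)
state=P head=-2 tape=[_]00_
After 14 steps: state P, head at -2, tape 00.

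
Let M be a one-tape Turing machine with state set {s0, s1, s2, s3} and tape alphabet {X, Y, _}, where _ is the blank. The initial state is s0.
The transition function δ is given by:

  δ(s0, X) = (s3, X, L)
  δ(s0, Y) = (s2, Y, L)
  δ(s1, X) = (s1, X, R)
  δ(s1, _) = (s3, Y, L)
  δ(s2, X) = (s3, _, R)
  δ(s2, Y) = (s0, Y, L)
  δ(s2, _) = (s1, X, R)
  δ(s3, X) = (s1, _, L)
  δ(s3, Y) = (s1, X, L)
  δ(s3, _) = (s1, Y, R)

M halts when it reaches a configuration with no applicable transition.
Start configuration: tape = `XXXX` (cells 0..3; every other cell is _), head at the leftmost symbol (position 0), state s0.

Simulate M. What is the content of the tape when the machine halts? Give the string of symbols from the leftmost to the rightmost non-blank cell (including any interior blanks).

state=s0 head=0 tape=_[X]XXX_   (s0,X)→(s3,X,L)
state=s3 head=-1 tape=[_]XXXX_   (s3,_)→(s1,Y,R)
state=s1 head=0 tape=Y[X]XXX_   (s1,X)→(s1,X,R)
state=s1 head=1 tape=YX[X]XX_   (s1,X)→(s1,X,R)
state=s1 head=2 tape=YXX[X]X_   (s1,X)→(s1,X,R)
state=s1 head=3 tape=YXXX[X]_   (s1,X)→(s1,X,R)
state=s1 head=4 tape=YXXXX[_]   (s1,_)→(s3,Y,L)
state=s3 head=3 tape=YXXX[X]Y   (s3,X)→(s1,_,L)
state=s1 head=2 tape=YXX[X]_Y   (s1,X)→(s1,X,R)
state=s1 head=3 tape=YXXX[_]Y   (s1,_)→(s3,Y,L)
state=s3 head=2 tape=YXX[X]YY   (s3,X)→(s1,_,L)
state=s1 head=1 tape=YX[X]_YY   (s1,X)→(s1,X,R)
state=s1 head=2 tape=YXX[_]YY   (s1,_)→(s3,Y,L)
state=s3 head=1 tape=YX[X]YYY   (s3,X)→(s1,_,L)
state=s1 head=0 tape=Y[X]_YYY   (s1,X)→(s1,X,R)
state=s1 head=1 tape=YX[_]YYY   (s1,_)→(s3,Y,L)
state=s3 head=0 tape=Y[X]YYYY   (s3,X)→(s1,_,L)
state=s1 head=-1 tape=[Y]_YYYY
The non-blank tape span at halt is Y_YYYY.

Y_YYYY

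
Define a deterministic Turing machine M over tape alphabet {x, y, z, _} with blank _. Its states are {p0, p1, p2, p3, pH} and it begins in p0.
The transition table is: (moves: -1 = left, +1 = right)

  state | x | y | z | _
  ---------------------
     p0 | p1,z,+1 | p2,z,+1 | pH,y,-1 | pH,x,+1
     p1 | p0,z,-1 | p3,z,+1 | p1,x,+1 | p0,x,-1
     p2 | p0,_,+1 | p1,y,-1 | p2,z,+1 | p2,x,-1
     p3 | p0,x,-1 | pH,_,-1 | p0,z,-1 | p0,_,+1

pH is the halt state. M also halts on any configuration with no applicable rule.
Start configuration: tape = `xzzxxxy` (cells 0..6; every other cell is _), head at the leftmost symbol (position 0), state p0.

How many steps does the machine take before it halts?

15

p0 | [x]zzxxxy___   read x → write z, move +1, go to p1
p1 | z[z]zxxxy___   read z → write x, move +1, go to p1
p1 | zx[z]xxxy___   read z → write x, move +1, go to p1
p1 | zxx[x]xxy___   read x → write z, move -1, go to p0
p0 | zx[x]zxxy___   read x → write z, move +1, go to p1
p1 | zxz[z]xxy___   read z → write x, move +1, go to p1
p1 | zxzx[x]xy___   read x → write z, move -1, go to p0
p0 | zxz[x]zxy___   read x → write z, move +1, go to p1
p1 | zxzz[z]xy___   read z → write x, move +1, go to p1
p1 | zxzzx[x]y___   read x → write z, move -1, go to p0
p0 | zxzz[x]zy___   read x → write z, move +1, go to p1
p1 | zxzzz[z]y___   read z → write x, move +1, go to p1
p1 | zxzzzx[y]___   read y → write z, move +1, go to p3
p3 | zxzzzxz[_]__   read _ → write _, move +1, go to p0
p0 | zxzzzxz_[_]_   read _ → write x, move +1, go to pH
pH | zxzzzxz_x[_]
M halts after 15 transitions.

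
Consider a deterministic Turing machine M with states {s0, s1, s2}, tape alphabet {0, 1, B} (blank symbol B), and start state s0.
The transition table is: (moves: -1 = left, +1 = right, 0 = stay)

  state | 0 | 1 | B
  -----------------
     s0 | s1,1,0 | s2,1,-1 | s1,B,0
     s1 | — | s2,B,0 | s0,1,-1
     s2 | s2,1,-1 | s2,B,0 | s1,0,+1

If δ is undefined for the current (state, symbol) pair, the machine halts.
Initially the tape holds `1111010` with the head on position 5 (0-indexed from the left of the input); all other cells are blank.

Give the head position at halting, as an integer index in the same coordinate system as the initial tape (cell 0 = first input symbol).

state=s0 head=5 tape=11110[1]0   (s0,1)→(s2,1,-1)
state=s2 head=4 tape=1111[0]10   (s2,0)→(s2,1,-1)
state=s2 head=3 tape=111[1]110   (s2,1)→(s2,B,0)
state=s2 head=3 tape=111[B]110   (s2,B)→(s1,0,+1)
state=s1 head=4 tape=1110[1]10   (s1,1)→(s2,B,0)
state=s2 head=4 tape=1110[B]10   (s2,B)→(s1,0,+1)
state=s1 head=5 tape=11100[1]0   (s1,1)→(s2,B,0)
state=s2 head=5 tape=11100[B]0   (s2,B)→(s1,0,+1)
state=s1 head=6 tape=111000[0]
At halt the head is at cell 6.

6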